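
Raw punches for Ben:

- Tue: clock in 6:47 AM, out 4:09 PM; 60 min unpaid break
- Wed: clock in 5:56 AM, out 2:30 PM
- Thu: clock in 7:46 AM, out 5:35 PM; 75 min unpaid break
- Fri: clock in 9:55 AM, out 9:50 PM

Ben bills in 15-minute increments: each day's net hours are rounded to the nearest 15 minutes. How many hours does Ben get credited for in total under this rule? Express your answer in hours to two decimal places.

Tue: 6:47 AM–4:09 PM = 9 h 22 min − 60 min = 8 h 22 min → rounds to 8 h 15 min
Wed: 5:56 AM–2:30 PM = 8 h 34 min → rounds to 8 h 30 min
Thu: 7:46 AM–5:35 PM = 9 h 49 min − 75 min = 8 h 34 min → rounds to 8 h 30 min
Fri: 9:55 AM–9:50 PM = 11 h 55 min → rounds to 12 h 0 min
Total credited: 37 h 15 min.

37.25 hours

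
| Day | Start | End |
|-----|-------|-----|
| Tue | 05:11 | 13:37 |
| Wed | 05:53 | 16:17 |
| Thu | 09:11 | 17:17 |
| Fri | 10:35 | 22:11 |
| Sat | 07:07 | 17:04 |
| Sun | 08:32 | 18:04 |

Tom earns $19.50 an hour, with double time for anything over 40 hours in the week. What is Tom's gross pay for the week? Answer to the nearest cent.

$1482.65

Tue: 05:11–13:37 = 8 h 26 min
Wed: 05:53–16:17 = 10 h 24 min
Thu: 09:11–17:17 = 8 h 6 min
Fri: 10:35–22:11 = 11 h 36 min
Sat: 07:07–17:04 = 9 h 57 min
Sun: 08:32–18:04 = 9 h 32 min
Total worked: 58 h 1 min = 3481 min.
Regular 40 h 0 min = 2400 min at $19.50/h; overtime 18 h 1 min = 1081 min at $39.00/h.
Pay = (2400 × $19.50 + 1081 × $39.00) ÷ 60 = $1482.65.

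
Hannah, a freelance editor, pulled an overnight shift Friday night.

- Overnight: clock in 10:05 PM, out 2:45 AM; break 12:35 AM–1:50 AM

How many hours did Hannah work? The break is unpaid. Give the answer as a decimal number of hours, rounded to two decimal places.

3.42 hours

Overnight: 10:05 PM → midnight = 1 h 55 min; midnight → 2:45 AM = 2 h 45 min; span 4 h 40 min; less 75 min break → 3 h 25 min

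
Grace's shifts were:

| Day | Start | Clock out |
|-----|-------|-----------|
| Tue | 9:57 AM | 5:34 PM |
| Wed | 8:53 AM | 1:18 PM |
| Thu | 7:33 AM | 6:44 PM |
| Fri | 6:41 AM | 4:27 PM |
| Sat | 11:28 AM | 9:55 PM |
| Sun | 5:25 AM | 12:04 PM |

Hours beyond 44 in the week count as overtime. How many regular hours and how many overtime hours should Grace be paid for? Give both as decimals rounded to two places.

Tue: 9:57 AM–5:34 PM = 7 h 37 min
Wed: 8:53 AM–1:18 PM = 4 h 25 min
Thu: 7:33 AM–6:44 PM = 11 h 11 min
Fri: 6:41 AM–4:27 PM = 9 h 46 min
Sat: 11:28 AM–9:55 PM = 10 h 27 min
Sun: 5:25 AM–12:04 PM = 6 h 39 min
Total worked: 50 h 5 min = 50.08 h.
Threshold 44 h → overtime 6 h 5 min, regular 44 h 0 min.

Regular 44.00 hours, overtime 6.08 hours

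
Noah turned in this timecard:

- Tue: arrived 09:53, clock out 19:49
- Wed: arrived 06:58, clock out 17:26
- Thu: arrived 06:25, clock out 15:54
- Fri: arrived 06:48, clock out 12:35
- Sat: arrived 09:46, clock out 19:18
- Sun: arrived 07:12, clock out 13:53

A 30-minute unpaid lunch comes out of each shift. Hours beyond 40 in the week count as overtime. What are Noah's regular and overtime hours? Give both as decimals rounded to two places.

Tue: 09:53–19:49 = 9 h 56 min; less 30 min break → 9 h 26 min
Wed: 06:58–17:26 = 10 h 28 min; less 30 min break → 9 h 58 min
Thu: 06:25–15:54 = 9 h 29 min; less 30 min break → 8 h 59 min
Fri: 06:48–12:35 = 5 h 47 min; less 30 min break → 5 h 17 min
Sat: 09:46–19:18 = 9 h 32 min; less 30 min break → 9 h 2 min
Sun: 07:12–13:53 = 6 h 41 min; less 30 min break → 6 h 11 min
Total worked: 48 h 53 min = 48.88 h.
Threshold 40 h → overtime 8 h 53 min, regular 40 h 0 min.

Regular 40.00 hours, overtime 8.88 hours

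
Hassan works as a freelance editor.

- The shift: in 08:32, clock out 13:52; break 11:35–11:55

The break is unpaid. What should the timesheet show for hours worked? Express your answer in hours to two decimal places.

The shift: 08:32–13:52 = 5 h 20 min; less 20 min break → 5 h 0 min

5.00 hours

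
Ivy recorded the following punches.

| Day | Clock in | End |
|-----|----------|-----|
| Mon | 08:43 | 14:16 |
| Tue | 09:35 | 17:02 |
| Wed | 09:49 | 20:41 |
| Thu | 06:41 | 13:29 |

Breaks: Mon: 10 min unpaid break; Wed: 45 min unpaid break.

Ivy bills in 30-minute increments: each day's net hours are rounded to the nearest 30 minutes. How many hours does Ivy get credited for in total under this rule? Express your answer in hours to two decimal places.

Mon: 08:43–14:16 = 5 h 33 min − 10 min = 5 h 23 min → rounds to 5 h 30 min
Tue: 09:35–17:02 = 7 h 27 min → rounds to 7 h 30 min
Wed: 09:49–20:41 = 10 h 52 min − 45 min = 10 h 7 min → rounds to 10 h 0 min
Thu: 06:41–13:29 = 6 h 48 min → rounds to 7 h 0 min
Total credited: 30 h 0 min.

30.00 hours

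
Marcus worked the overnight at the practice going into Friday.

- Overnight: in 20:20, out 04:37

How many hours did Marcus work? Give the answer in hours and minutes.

8 h 17 min

Overnight: 20:20 → midnight = 3 h 40 min; midnight → 04:37 = 4 h 37 min; span 8 h 17 min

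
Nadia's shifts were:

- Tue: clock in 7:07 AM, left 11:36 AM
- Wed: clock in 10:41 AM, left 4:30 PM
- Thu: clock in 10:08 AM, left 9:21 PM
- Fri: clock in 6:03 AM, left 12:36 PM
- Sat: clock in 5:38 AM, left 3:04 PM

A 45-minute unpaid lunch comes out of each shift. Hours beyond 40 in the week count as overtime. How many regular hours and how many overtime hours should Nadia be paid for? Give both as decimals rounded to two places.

Regular 33.75 hours, overtime 0.00 hours

Tue: 7:07 AM–11:36 AM = 4 h 29 min; less 45 min break → 3 h 44 min
Wed: 10:41 AM–4:30 PM = 5 h 49 min; less 45 min break → 5 h 4 min
Thu: 10:08 AM–9:21 PM = 11 h 13 min; less 45 min break → 10 h 28 min
Fri: 6:03 AM–12:36 PM = 6 h 33 min; less 45 min break → 5 h 48 min
Sat: 5:38 AM–3:04 PM = 9 h 26 min; less 45 min break → 8 h 41 min
Total worked: 33 h 45 min = 33.75 h.
Threshold 40 h → overtime 0 h 0 min, regular 33 h 45 min.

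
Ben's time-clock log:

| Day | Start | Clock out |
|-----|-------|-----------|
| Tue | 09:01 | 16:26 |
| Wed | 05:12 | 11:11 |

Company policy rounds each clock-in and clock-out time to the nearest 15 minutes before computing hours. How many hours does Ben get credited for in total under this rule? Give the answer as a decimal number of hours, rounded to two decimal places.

13.50 hours

Tue: in 09:01→09:00, out 16:26→16:30; 7 h 30 min
Wed: in 05:12→05:15, out 11:11→11:15; 6 h 0 min
Total credited: 13 h 30 min.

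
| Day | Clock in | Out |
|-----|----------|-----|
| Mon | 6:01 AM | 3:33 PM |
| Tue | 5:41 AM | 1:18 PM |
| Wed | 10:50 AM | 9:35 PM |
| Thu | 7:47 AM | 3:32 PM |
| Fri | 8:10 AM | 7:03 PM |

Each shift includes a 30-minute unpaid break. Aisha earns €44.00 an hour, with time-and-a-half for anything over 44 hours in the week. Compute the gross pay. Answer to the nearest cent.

€1938.20

Mon: 6:01 AM–3:33 PM = 9 h 32 min; less 30 min break → 9 h 2 min
Tue: 5:41 AM–1:18 PM = 7 h 37 min; less 30 min break → 7 h 7 min
Wed: 10:50 AM–9:35 PM = 10 h 45 min; less 30 min break → 10 h 15 min
Thu: 7:47 AM–3:32 PM = 7 h 45 min; less 30 min break → 7 h 15 min
Fri: 8:10 AM–7:03 PM = 10 h 53 min; less 30 min break → 10 h 23 min
Total worked: 44 h 2 min = 2642 min.
Regular 44 h 0 min = 2640 min at €44.00/h; overtime 0 h 2 min = 2 min at €66.00/h.
Pay = (2640 × €44.00 + 2 × €66.00) ÷ 60 = €1938.20.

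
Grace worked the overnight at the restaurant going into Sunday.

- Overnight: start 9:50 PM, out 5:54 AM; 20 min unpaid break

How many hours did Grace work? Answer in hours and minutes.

Overnight: 9:50 PM → midnight = 2 h 10 min; midnight → 5:54 AM = 5 h 54 min; span 8 h 4 min; less 20 min break → 7 h 44 min

7 h 44 min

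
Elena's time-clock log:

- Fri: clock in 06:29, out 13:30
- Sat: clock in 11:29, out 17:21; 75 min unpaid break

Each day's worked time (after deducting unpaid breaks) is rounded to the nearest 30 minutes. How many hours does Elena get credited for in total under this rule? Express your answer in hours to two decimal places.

11.50 hours

Fri: 06:29–13:30 = 7 h 1 min → rounds to 7 h 0 min
Sat: 11:29–17:21 = 5 h 52 min − 75 min = 4 h 37 min → rounds to 4 h 30 min
Total credited: 11 h 30 min.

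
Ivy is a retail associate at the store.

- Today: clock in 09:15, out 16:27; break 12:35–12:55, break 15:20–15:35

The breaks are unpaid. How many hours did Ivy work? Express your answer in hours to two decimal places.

6.62 hours

Today: 09:15–16:27 = 7 h 12 min; less 35 min break → 6 h 37 min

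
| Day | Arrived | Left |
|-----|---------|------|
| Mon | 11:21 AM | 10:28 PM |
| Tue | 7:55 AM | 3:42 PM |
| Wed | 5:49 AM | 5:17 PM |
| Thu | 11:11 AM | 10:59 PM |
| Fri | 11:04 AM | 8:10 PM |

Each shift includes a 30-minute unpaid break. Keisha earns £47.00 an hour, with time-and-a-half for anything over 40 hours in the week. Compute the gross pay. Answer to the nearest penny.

£2498.05

Mon: 11:21 AM–10:28 PM = 11 h 7 min; less 30 min break → 10 h 37 min
Tue: 7:55 AM–3:42 PM = 7 h 47 min; less 30 min break → 7 h 17 min
Wed: 5:49 AM–5:17 PM = 11 h 28 min; less 30 min break → 10 h 58 min
Thu: 11:11 AM–10:59 PM = 11 h 48 min; less 30 min break → 11 h 18 min
Fri: 11:04 AM–8:10 PM = 9 h 6 min; less 30 min break → 8 h 36 min
Total worked: 48 h 46 min = 2926 min.
Regular 40 h 0 min = 2400 min at £47.00/h; overtime 8 h 46 min = 526 min at £70.50/h.
Pay = (2400 × £47.00 + 526 × £70.50) ÷ 60 = £2498.05.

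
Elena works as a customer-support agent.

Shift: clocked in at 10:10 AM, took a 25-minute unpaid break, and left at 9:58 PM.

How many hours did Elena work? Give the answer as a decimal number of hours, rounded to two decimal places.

Shift: 10:10 AM–9:58 PM = 11 h 48 min; less 25 min break → 11 h 23 min

11.38 hours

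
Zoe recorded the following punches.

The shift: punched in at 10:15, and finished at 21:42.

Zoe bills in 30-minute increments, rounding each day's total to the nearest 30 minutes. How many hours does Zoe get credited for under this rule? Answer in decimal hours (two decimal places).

11.50 hours

The shift: 10:15–21:42 = 11 h 27 min → rounds to 11 h 30 min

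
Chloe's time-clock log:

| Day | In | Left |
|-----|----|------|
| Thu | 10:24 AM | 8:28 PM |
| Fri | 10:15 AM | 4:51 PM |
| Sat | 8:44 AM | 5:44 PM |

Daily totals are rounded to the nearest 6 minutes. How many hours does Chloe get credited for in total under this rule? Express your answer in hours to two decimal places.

Thu: 10:24 AM–8:28 PM = 10 h 4 min → rounds to 10 h 6 min
Fri: 10:15 AM–4:51 PM = 6 h 36 min → rounds to 6 h 36 min
Sat: 8:44 AM–5:44 PM = 9 h 0 min → rounds to 9 h 0 min
Total credited: 25 h 42 min.

25.70 hours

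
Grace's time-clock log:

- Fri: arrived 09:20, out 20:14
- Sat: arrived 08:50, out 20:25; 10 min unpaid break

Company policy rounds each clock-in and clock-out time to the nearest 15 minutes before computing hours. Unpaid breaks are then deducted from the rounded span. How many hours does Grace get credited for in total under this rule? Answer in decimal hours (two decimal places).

Fri: in 09:20→09:15, out 20:14→20:15; 11 h 0 min
Sat: in 08:50→08:45, out 20:25→20:30; 11 h 45 min − 10 min = 11 h 35 min
Total credited: 22 h 35 min.

22.58 hours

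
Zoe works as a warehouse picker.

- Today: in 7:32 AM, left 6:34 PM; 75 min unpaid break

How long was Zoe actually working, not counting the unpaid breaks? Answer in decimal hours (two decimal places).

9.78 hours

Today: 7:32 AM–6:34 PM = 11 h 2 min; less 75 min break → 9 h 47 min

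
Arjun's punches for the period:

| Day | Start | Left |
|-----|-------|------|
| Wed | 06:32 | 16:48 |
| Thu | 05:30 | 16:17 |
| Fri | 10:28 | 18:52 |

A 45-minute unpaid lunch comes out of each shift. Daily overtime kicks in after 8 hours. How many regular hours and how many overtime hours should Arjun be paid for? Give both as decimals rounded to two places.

Regular 23.65 hours, overtime 3.55 hours

Wed: 06:32–16:48 = 10 h 16 min; less 45 min break → 9 h 31 min
Thu: 05:30–16:17 = 10 h 47 min; less 45 min break → 10 h 2 min
Fri: 10:28–18:52 = 8 h 24 min; less 45 min break → 7 h 39 min
Wed reg 8 h 0 min / OT 1 h 31 min; Thu reg 8 h 0 min / OT 2 h 2 min; Fri reg 7 h 39 min / OT 0 h 0 min.
Totals: regular 23 h 39 min, overtime 3 h 33 min.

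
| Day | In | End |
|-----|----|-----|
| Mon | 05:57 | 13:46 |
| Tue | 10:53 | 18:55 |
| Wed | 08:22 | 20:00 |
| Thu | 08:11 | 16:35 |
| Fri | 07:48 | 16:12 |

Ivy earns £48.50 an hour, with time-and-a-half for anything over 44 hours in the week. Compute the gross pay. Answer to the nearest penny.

£2154.61

Mon: 05:57–13:46 = 7 h 49 min
Tue: 10:53–18:55 = 8 h 2 min
Wed: 08:22–20:00 = 11 h 38 min
Thu: 08:11–16:35 = 8 h 24 min
Fri: 07:48–16:12 = 8 h 24 min
Total worked: 44 h 17 min = 2657 min.
Regular 44 h 0 min = 2640 min at £48.50/h; overtime 0 h 17 min = 17 min at £72.75/h.
Pay = (2640 × £48.50 + 17 × £72.75) ÷ 60 = £2154.61.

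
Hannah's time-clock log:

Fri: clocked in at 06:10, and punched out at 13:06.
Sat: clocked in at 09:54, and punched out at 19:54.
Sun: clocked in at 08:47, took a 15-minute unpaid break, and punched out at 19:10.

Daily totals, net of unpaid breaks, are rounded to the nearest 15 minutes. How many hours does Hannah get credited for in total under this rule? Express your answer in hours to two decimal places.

27.25 hours

Fri: 06:10–13:06 = 6 h 56 min → rounds to 7 h 0 min
Sat: 09:54–19:54 = 10 h 0 min → rounds to 10 h 0 min
Sun: 08:47–19:10 = 10 h 23 min − 15 min = 10 h 8 min → rounds to 10 h 15 min
Total credited: 27 h 15 min.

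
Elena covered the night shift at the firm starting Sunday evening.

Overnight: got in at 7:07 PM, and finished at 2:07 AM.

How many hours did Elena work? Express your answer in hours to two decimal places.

7.00 hours

Overnight: 7:07 PM → midnight = 4 h 53 min; midnight → 2:07 AM = 2 h 7 min; span 7 h 0 min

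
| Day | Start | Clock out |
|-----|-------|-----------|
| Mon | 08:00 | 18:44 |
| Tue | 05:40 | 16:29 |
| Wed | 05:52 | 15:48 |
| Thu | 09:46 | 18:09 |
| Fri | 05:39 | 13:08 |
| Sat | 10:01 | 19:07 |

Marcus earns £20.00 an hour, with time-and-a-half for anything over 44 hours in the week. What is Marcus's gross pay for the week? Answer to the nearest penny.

£1253.50

Mon: 08:00–18:44 = 10 h 44 min
Tue: 05:40–16:29 = 10 h 49 min
Wed: 05:52–15:48 = 9 h 56 min
Thu: 09:46–18:09 = 8 h 23 min
Fri: 05:39–13:08 = 7 h 29 min
Sat: 10:01–19:07 = 9 h 6 min
Total worked: 56 h 27 min = 3387 min.
Regular 44 h 0 min = 2640 min at £20.00/h; overtime 12 h 27 min = 747 min at £30.00/h.
Pay = (2640 × £20.00 + 747 × £30.00) ÷ 60 = £1253.50.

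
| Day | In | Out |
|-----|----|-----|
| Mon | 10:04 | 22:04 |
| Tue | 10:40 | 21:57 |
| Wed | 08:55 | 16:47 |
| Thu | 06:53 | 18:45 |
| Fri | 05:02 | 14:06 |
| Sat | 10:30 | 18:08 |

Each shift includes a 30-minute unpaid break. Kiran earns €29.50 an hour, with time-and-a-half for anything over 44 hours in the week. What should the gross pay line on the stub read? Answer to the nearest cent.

€1860.71

Mon: 10:04–22:04 = 12 h 0 min; less 30 min break → 11 h 30 min
Tue: 10:40–21:57 = 11 h 17 min; less 30 min break → 10 h 47 min
Wed: 08:55–16:47 = 7 h 52 min; less 30 min break → 7 h 22 min
Thu: 06:53–18:45 = 11 h 52 min; less 30 min break → 11 h 22 min
Fri: 05:02–14:06 = 9 h 4 min; less 30 min break → 8 h 34 min
Sat: 10:30–18:08 = 7 h 38 min; less 30 min break → 7 h 8 min
Total worked: 56 h 43 min = 3403 min.
Regular 44 h 0 min = 2640 min at €29.50/h; overtime 12 h 43 min = 763 min at €44.25/h.
Pay = (2640 × €29.50 + 763 × €44.25) ÷ 60 = €1860.71.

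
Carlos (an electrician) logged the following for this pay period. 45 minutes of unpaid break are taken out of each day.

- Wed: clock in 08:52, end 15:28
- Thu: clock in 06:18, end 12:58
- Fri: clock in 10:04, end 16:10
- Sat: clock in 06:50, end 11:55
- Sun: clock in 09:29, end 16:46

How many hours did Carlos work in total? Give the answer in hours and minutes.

27 h 59 min

Wed: 08:52–15:28 = 6 h 36 min; less 45 min break → 5 h 51 min
Thu: 06:18–12:58 = 6 h 40 min; less 45 min break → 5 h 55 min
Fri: 10:04–16:10 = 6 h 6 min; less 45 min break → 5 h 21 min
Sat: 06:50–11:55 = 5 h 5 min; less 45 min break → 4 h 20 min
Sun: 09:29–16:46 = 7 h 17 min; less 45 min break → 6 h 32 min
Total: 5 h 51 min + 5 h 55 min + 5 h 21 min + 4 h 20 min + 6 h 32 min = 27 h 59 min.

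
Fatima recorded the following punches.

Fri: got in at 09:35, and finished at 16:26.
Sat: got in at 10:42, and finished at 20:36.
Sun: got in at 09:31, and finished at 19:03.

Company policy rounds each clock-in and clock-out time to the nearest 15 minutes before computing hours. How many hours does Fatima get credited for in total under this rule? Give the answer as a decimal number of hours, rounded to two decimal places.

Fri: in 09:35→09:30, out 16:26→16:30; 7 h 0 min
Sat: in 10:42→10:45, out 20:36→20:30; 9 h 45 min
Sun: in 09:31→09:30, out 19:03→19:00; 9 h 30 min
Total credited: 26 h 15 min.

26.25 hours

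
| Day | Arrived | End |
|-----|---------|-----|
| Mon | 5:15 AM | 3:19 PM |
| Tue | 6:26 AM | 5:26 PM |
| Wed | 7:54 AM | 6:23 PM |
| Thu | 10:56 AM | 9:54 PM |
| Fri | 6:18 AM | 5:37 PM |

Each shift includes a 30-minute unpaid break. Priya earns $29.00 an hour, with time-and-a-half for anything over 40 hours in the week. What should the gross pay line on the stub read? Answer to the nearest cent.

Mon: 5:15 AM–3:19 PM = 10 h 4 min; less 30 min break → 9 h 34 min
Tue: 6:26 AM–5:26 PM = 11 h 0 min; less 30 min break → 10 h 30 min
Wed: 7:54 AM–6:23 PM = 10 h 29 min; less 30 min break → 9 h 59 min
Thu: 10:56 AM–9:54 PM = 10 h 58 min; less 30 min break → 10 h 28 min
Fri: 6:18 AM–5:37 PM = 11 h 19 min; less 30 min break → 10 h 49 min
Total worked: 51 h 20 min = 3080 min.
Regular 40 h 0 min = 2400 min at $29.00/h; overtime 11 h 20 min = 680 min at $43.50/h.
Pay = (2400 × $29.00 + 680 × $43.50) ÷ 60 = $1653.00.

$1653.00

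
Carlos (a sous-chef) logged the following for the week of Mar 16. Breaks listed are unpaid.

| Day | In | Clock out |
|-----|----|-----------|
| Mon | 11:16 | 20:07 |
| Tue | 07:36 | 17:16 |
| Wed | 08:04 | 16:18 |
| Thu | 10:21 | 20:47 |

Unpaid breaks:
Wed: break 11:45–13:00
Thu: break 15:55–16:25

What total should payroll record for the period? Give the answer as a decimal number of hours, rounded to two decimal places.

Mon: 11:16–20:07 = 8 h 51 min
Tue: 07:36–17:16 = 9 h 40 min
Wed: 08:04–16:18 = 8 h 14 min; less 75 min break → 6 h 59 min
Thu: 10:21–20:47 = 10 h 26 min; less 30 min break → 9 h 56 min
Total: 8 h 51 min + 9 h 40 min + 6 h 59 min + 9 h 56 min = 35 h 26 min.

35.43 hours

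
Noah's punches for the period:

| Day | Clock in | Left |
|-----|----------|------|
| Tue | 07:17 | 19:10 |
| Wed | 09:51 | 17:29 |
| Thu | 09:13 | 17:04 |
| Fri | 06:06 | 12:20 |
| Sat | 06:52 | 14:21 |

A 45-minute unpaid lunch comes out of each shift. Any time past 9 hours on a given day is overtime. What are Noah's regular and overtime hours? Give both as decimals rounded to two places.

Tue: 07:17–19:10 = 11 h 53 min; less 45 min break → 11 h 8 min
Wed: 09:51–17:29 = 7 h 38 min; less 45 min break → 6 h 53 min
Thu: 09:13–17:04 = 7 h 51 min; less 45 min break → 7 h 6 min
Fri: 06:06–12:20 = 6 h 14 min; less 45 min break → 5 h 29 min
Sat: 06:52–14:21 = 7 h 29 min; less 45 min break → 6 h 44 min
Tue reg 9 h 0 min / OT 2 h 8 min; Wed reg 6 h 53 min / OT 0 h 0 min; Thu reg 7 h 6 min / OT 0 h 0 min; Fri reg 5 h 29 min / OT 0 h 0 min; Sat reg 6 h 44 min / OT 0 h 0 min.
Totals: regular 35 h 12 min, overtime 2 h 8 min.

Regular 35.20 hours, overtime 2.13 hours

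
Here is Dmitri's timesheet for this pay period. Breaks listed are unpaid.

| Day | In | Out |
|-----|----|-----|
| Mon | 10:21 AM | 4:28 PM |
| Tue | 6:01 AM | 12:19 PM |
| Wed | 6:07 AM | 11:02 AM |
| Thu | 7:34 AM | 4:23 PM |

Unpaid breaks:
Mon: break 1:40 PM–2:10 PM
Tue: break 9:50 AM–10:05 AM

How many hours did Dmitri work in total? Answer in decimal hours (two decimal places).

25.40 hours

Mon: 10:21 AM–4:28 PM = 6 h 7 min; less 30 min break → 5 h 37 min
Tue: 6:01 AM–12:19 PM = 6 h 18 min; less 15 min break → 6 h 3 min
Wed: 6:07 AM–11:02 AM = 4 h 55 min
Thu: 7:34 AM–4:23 PM = 8 h 49 min
Total: 5 h 37 min + 6 h 3 min + 4 h 55 min + 8 h 49 min = 25 h 24 min.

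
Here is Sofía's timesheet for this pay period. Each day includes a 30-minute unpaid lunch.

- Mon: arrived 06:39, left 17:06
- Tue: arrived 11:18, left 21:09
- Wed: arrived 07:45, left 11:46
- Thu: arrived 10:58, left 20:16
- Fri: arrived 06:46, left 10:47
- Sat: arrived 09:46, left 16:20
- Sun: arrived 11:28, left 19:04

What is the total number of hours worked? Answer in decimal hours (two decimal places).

48.30 hours

Mon: 06:39–17:06 = 10 h 27 min; less 30 min break → 9 h 57 min
Tue: 11:18–21:09 = 9 h 51 min; less 30 min break → 9 h 21 min
Wed: 07:45–11:46 = 4 h 1 min; less 30 min break → 3 h 31 min
Thu: 10:58–20:16 = 9 h 18 min; less 30 min break → 8 h 48 min
Fri: 06:46–10:47 = 4 h 1 min; less 30 min break → 3 h 31 min
Sat: 09:46–16:20 = 6 h 34 min; less 30 min break → 6 h 4 min
Sun: 11:28–19:04 = 7 h 36 min; less 30 min break → 7 h 6 min
Total: 9 h 57 min + 9 h 21 min + 3 h 31 min + 8 h 48 min + 3 h 31 min + 6 h 4 min + 7 h 6 min = 48 h 18 min.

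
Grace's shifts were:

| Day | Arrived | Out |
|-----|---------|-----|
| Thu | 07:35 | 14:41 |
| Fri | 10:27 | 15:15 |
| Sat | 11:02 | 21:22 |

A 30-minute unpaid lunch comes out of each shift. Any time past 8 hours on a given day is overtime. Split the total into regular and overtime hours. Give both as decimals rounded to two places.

Regular 18.90 hours, overtime 1.83 hours

Thu: 07:35–14:41 = 7 h 6 min; less 30 min break → 6 h 36 min
Fri: 10:27–15:15 = 4 h 48 min; less 30 min break → 4 h 18 min
Sat: 11:02–21:22 = 10 h 20 min; less 30 min break → 9 h 50 min
Thu reg 6 h 36 min / OT 0 h 0 min; Fri reg 4 h 18 min / OT 0 h 0 min; Sat reg 8 h 0 min / OT 1 h 50 min.
Totals: regular 18 h 54 min, overtime 1 h 50 min.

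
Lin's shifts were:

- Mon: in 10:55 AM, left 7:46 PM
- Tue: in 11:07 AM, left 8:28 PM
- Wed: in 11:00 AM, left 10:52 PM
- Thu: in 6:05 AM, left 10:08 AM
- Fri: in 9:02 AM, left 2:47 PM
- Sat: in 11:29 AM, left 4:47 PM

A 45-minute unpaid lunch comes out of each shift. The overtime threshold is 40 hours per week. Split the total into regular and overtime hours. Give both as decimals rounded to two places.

Mon: 10:55 AM–7:46 PM = 8 h 51 min; less 45 min break → 8 h 6 min
Tue: 11:07 AM–8:28 PM = 9 h 21 min; less 45 min break → 8 h 36 min
Wed: 11:00 AM–10:52 PM = 11 h 52 min; less 45 min break → 11 h 7 min
Thu: 6:05 AM–10:08 AM = 4 h 3 min; less 45 min break → 3 h 18 min
Fri: 9:02 AM–2:47 PM = 5 h 45 min; less 45 min break → 5 h 0 min
Sat: 11:29 AM–4:47 PM = 5 h 18 min; less 45 min break → 4 h 33 min
Total worked: 40 h 40 min = 40.67 h.
Threshold 40 h → overtime 0 h 40 min, regular 40 h 0 min.

Regular 40.00 hours, overtime 0.67 hours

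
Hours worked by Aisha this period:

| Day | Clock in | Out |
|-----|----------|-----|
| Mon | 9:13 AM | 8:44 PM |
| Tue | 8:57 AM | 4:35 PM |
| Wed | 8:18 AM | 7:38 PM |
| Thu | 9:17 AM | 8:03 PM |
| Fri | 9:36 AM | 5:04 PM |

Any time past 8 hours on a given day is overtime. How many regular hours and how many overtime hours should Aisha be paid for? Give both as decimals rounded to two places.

Mon: 9:13 AM–8:44 PM = 11 h 31 min
Tue: 8:57 AM–4:35 PM = 7 h 38 min
Wed: 8:18 AM–7:38 PM = 11 h 20 min
Thu: 9:17 AM–8:03 PM = 10 h 46 min
Fri: 9:36 AM–5:04 PM = 7 h 28 min
Mon reg 8 h 0 min / OT 3 h 31 min; Tue reg 7 h 38 min / OT 0 h 0 min; Wed reg 8 h 0 min / OT 3 h 20 min; Thu reg 8 h 0 min / OT 2 h 46 min; Fri reg 7 h 28 min / OT 0 h 0 min.
Totals: regular 39 h 6 min, overtime 9 h 37 min.

Regular 39.10 hours, overtime 9.62 hours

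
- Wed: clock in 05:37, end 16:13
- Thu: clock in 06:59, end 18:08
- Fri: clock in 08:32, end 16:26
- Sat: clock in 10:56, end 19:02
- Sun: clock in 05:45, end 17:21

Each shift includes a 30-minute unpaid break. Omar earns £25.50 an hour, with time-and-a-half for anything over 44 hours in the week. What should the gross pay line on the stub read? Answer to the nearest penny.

£1231.01

Wed: 05:37–16:13 = 10 h 36 min; less 30 min break → 10 h 6 min
Thu: 06:59–18:08 = 11 h 9 min; less 30 min break → 10 h 39 min
Fri: 08:32–16:26 = 7 h 54 min; less 30 min break → 7 h 24 min
Sat: 10:56–19:02 = 8 h 6 min; less 30 min break → 7 h 36 min
Sun: 05:45–17:21 = 11 h 36 min; less 30 min break → 11 h 6 min
Total worked: 46 h 51 min = 2811 min.
Regular 44 h 0 min = 2640 min at £25.50/h; overtime 2 h 51 min = 171 min at £38.25/h.
Pay = (2640 × £25.50 + 171 × £38.25) ÷ 60 = £1231.01.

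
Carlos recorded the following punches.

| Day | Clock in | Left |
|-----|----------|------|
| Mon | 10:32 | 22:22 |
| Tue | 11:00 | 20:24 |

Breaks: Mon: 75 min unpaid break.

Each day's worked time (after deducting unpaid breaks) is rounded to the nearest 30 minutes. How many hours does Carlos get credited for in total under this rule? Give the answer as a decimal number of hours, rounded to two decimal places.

Mon: 10:32–22:22 = 11 h 50 min − 75 min = 10 h 35 min → rounds to 10 h 30 min
Tue: 11:00–20:24 = 9 h 24 min → rounds to 9 h 30 min
Total credited: 20 h 0 min.

20.00 hours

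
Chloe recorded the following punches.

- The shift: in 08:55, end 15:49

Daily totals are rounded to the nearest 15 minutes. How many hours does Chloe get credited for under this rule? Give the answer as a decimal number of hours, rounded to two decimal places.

7.00 hours

The shift: 08:55–15:49 = 6 h 54 min → rounds to 7 h 0 min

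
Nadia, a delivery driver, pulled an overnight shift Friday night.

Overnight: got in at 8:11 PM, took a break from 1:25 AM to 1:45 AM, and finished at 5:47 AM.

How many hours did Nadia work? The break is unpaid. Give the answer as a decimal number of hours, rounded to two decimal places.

Overnight: 8:11 PM → midnight = 3 h 49 min; midnight → 5:47 AM = 5 h 47 min; span 9 h 36 min; less 20 min break → 9 h 16 min

9.27 hours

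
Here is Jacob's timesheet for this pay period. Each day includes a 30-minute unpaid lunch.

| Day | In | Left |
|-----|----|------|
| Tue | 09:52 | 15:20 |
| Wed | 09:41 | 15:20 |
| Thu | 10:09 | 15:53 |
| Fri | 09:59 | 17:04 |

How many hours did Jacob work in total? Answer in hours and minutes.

Tue: 09:52–15:20 = 5 h 28 min; less 30 min break → 4 h 58 min
Wed: 09:41–15:20 = 5 h 39 min; less 30 min break → 5 h 9 min
Thu: 10:09–15:53 = 5 h 44 min; less 30 min break → 5 h 14 min
Fri: 09:59–17:04 = 7 h 5 min; less 30 min break → 6 h 35 min
Total: 4 h 58 min + 5 h 9 min + 5 h 14 min + 6 h 35 min = 21 h 56 min.

21 h 56 min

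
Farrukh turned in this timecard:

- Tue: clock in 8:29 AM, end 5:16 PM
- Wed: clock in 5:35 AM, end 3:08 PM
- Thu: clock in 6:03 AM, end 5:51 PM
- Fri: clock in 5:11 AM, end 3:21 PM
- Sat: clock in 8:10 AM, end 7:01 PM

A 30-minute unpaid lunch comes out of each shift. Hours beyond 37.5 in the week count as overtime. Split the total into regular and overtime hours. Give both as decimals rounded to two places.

Regular 37.50 hours, overtime 11.15 hours

Tue: 8:29 AM–5:16 PM = 8 h 47 min; less 30 min break → 8 h 17 min
Wed: 5:35 AM–3:08 PM = 9 h 33 min; less 30 min break → 9 h 3 min
Thu: 6:03 AM–5:51 PM = 11 h 48 min; less 30 min break → 11 h 18 min
Fri: 5:11 AM–3:21 PM = 10 h 10 min; less 30 min break → 9 h 40 min
Sat: 8:10 AM–7:01 PM = 10 h 51 min; less 30 min break → 10 h 21 min
Total worked: 48 h 39 min = 48.65 h.
Threshold 37.5 h → overtime 11 h 9 min, regular 37 h 30 min.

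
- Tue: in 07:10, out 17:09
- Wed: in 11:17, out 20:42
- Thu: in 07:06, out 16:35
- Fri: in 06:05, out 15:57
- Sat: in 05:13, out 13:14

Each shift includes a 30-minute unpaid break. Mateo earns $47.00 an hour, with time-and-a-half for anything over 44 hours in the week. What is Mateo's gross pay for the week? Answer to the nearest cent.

$2086.80

Tue: 07:10–17:09 = 9 h 59 min; less 30 min break → 9 h 29 min
Wed: 11:17–20:42 = 9 h 25 min; less 30 min break → 8 h 55 min
Thu: 07:06–16:35 = 9 h 29 min; less 30 min break → 8 h 59 min
Fri: 06:05–15:57 = 9 h 52 min; less 30 min break → 9 h 22 min
Sat: 05:13–13:14 = 8 h 1 min; less 30 min break → 7 h 31 min
Total worked: 44 h 16 min = 2656 min.
Regular 44 h 0 min = 2640 min at $47.00/h; overtime 0 h 16 min = 16 min at $70.50/h.
Pay = (2640 × $47.00 + 16 × $70.50) ÷ 60 = $2086.80.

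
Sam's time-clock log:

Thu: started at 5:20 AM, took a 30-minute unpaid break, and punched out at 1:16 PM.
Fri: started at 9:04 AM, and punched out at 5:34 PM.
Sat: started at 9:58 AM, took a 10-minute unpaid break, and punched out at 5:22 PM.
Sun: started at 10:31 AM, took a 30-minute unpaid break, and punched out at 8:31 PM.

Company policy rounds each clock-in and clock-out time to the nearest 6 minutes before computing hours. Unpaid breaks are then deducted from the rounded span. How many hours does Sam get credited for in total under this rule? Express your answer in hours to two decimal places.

32.73 hours

Thu: in 5:20 AM→5:18 AM, out 1:16 PM→1:18 PM; 8 h 0 min − 30 min = 7 h 30 min
Fri: in 9:04 AM→9:06 AM, out 5:34 PM→5:36 PM; 8 h 30 min
Sat: in 9:58 AM→10:00 AM, out 5:22 PM→5:24 PM; 7 h 24 min − 10 min = 7 h 14 min
Sun: in 10:31 AM→10:30 AM, out 8:31 PM→8:30 PM; 10 h 0 min − 30 min = 9 h 30 min
Total credited: 32 h 44 min.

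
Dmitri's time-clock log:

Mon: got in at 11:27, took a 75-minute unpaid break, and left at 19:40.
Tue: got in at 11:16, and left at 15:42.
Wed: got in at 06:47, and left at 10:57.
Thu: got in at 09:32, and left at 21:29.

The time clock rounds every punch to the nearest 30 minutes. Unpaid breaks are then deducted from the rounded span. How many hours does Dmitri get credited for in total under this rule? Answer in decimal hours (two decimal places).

26.75 hours

Mon: in 11:27→11:30, out 19:40→19:30; 8 h 0 min − 75 min = 6 h 45 min
Tue: in 11:16→11:30, out 15:42→15:30; 4 h 0 min
Wed: in 06:47→07:00, out 10:57→11:00; 4 h 0 min
Thu: in 09:32→09:30, out 21:29→21:30; 12 h 0 min
Total credited: 26 h 45 min.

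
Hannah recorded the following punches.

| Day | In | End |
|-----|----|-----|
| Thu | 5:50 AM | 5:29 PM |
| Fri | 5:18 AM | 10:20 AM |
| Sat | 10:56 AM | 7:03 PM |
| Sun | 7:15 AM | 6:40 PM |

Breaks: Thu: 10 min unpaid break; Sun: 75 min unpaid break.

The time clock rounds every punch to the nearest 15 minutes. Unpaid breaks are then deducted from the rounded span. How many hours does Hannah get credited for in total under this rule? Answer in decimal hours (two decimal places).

34.83 hours

Thu: in 5:50 AM→5:45 AM, out 5:29 PM→5:30 PM; 11 h 45 min − 10 min = 11 h 35 min
Fri: in 5:18 AM→5:15 AM, out 10:20 AM→10:15 AM; 5 h 0 min
Sat: in 10:56 AM→11:00 AM, out 7:03 PM→7:00 PM; 8 h 0 min
Sun: in 7:15 AM→7:15 AM, out 6:40 PM→6:45 PM; 11 h 30 min − 75 min = 10 h 15 min
Total credited: 34 h 50 min.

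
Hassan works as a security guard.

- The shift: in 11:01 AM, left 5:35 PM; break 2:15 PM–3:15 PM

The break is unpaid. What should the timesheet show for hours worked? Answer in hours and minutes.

5 h 34 min

The shift: 11:01 AM–5:35 PM = 6 h 34 min; less 60 min break → 5 h 34 min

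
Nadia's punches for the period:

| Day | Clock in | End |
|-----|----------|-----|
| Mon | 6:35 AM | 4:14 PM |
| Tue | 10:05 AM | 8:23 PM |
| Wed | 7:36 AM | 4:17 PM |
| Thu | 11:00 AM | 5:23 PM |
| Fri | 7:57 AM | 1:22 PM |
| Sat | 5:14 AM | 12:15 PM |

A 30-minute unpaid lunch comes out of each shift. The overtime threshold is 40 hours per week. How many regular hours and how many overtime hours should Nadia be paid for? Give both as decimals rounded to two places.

Regular 40.00 hours, overtime 4.45 hours

Mon: 6:35 AM–4:14 PM = 9 h 39 min; less 30 min break → 9 h 9 min
Tue: 10:05 AM–8:23 PM = 10 h 18 min; less 30 min break → 9 h 48 min
Wed: 7:36 AM–4:17 PM = 8 h 41 min; less 30 min break → 8 h 11 min
Thu: 11:00 AM–5:23 PM = 6 h 23 min; less 30 min break → 5 h 53 min
Fri: 7:57 AM–1:22 PM = 5 h 25 min; less 30 min break → 4 h 55 min
Sat: 5:14 AM–12:15 PM = 7 h 1 min; less 30 min break → 6 h 31 min
Total worked: 44 h 27 min = 44.45 h.
Threshold 40 h → overtime 4 h 27 min, regular 40 h 0 min.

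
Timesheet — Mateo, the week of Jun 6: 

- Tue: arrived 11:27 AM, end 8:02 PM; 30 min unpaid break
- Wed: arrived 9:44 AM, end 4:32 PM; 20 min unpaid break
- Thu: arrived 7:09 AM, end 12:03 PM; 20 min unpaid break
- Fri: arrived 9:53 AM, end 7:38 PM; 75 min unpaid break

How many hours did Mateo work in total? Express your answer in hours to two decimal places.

27.62 hours

Tue: 11:27 AM–8:02 PM = 8 h 35 min; less 30 min break → 8 h 5 min
Wed: 9:44 AM–4:32 PM = 6 h 48 min; less 20 min break → 6 h 28 min
Thu: 7:09 AM–12:03 PM = 4 h 54 min; less 20 min break → 4 h 34 min
Fri: 9:53 AM–7:38 PM = 9 h 45 min; less 75 min break → 8 h 30 min
Total: 8 h 5 min + 6 h 28 min + 4 h 34 min + 8 h 30 min = 27 h 37 min.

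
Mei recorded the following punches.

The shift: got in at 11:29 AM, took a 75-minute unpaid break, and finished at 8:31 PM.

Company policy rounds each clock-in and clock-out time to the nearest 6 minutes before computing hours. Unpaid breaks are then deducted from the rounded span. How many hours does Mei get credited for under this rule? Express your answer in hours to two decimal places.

7.75 hours

The shift: in 11:29 AM→11:30 AM, out 8:31 PM→8:30 PM; 9 h 0 min − 75 min = 7 h 45 min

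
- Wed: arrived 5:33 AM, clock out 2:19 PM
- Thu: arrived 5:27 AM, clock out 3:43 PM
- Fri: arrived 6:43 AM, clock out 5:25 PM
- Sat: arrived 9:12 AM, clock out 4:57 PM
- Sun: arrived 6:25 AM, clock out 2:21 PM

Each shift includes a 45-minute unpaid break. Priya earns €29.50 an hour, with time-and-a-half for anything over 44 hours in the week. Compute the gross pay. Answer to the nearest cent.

Wed: 5:33 AM–2:19 PM = 8 h 46 min; less 45 min break → 8 h 1 min
Thu: 5:27 AM–3:43 PM = 10 h 16 min; less 45 min break → 9 h 31 min
Fri: 6:43 AM–5:25 PM = 10 h 42 min; less 45 min break → 9 h 57 min
Sat: 9:12 AM–4:57 PM = 7 h 45 min; less 45 min break → 7 h 0 min
Sun: 6:25 AM–2:21 PM = 7 h 56 min; less 45 min break → 7 h 11 min
Total worked: 41 h 40 min = 2500 min.
Regular 41 h 40 min = 2500 min at €29.50/h; overtime 0 h 0 min = 0 min at €44.25/h.
Pay = (2500 × €29.50 + 0 × €44.25) ÷ 60 = €1229.17.

€1229.17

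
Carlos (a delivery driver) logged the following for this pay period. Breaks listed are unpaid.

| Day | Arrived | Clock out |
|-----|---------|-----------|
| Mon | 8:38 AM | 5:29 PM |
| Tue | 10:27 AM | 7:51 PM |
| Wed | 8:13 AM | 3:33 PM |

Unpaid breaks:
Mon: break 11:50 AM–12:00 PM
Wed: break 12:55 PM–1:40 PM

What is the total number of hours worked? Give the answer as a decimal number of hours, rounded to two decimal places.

24.67 hours

Mon: 8:38 AM–5:29 PM = 8 h 51 min; less 10 min break → 8 h 41 min
Tue: 10:27 AM–7:51 PM = 9 h 24 min
Wed: 8:13 AM–3:33 PM = 7 h 20 min; less 45 min break → 6 h 35 min
Total: 8 h 41 min + 9 h 24 min + 6 h 35 min = 24 h 40 min.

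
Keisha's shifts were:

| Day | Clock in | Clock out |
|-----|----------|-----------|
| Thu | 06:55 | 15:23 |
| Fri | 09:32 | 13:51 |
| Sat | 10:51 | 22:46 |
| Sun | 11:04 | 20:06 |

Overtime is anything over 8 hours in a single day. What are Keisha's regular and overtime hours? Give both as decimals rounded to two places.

Thu: 06:55–15:23 = 8 h 28 min
Fri: 09:32–13:51 = 4 h 19 min
Sat: 10:51–22:46 = 11 h 55 min
Sun: 11:04–20:06 = 9 h 2 min
Thu reg 8 h 0 min / OT 0 h 28 min; Fri reg 4 h 19 min / OT 0 h 0 min; Sat reg 8 h 0 min / OT 3 h 55 min; Sun reg 8 h 0 min / OT 1 h 2 min.
Totals: regular 28 h 19 min, overtime 5 h 25 min.

Regular 28.32 hours, overtime 5.42 hours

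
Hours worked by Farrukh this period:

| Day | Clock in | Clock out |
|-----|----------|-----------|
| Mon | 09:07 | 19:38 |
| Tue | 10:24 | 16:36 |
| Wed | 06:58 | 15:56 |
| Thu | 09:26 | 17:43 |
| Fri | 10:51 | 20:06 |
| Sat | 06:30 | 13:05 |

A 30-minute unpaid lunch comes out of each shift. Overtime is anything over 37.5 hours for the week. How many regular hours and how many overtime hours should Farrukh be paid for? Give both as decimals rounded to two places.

Mon: 09:07–19:38 = 10 h 31 min; less 30 min break → 10 h 1 min
Tue: 10:24–16:36 = 6 h 12 min; less 30 min break → 5 h 42 min
Wed: 06:58–15:56 = 8 h 58 min; less 30 min break → 8 h 28 min
Thu: 09:26–17:43 = 8 h 17 min; less 30 min break → 7 h 47 min
Fri: 10:51–20:06 = 9 h 15 min; less 30 min break → 8 h 45 min
Sat: 06:30–13:05 = 6 h 35 min; less 30 min break → 6 h 5 min
Total worked: 46 h 48 min = 46.80 h.
Threshold 37.5 h → overtime 9 h 18 min, regular 37 h 30 min.

Regular 37.50 hours, overtime 9.30 hours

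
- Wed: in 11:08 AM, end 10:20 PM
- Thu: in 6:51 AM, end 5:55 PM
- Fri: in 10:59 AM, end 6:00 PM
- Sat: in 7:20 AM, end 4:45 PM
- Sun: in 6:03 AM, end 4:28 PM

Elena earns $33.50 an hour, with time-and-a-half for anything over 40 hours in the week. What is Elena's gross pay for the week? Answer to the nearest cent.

$1798.11

Wed: 11:08 AM–10:20 PM = 11 h 12 min
Thu: 6:51 AM–5:55 PM = 11 h 4 min
Fri: 10:59 AM–6:00 PM = 7 h 1 min
Sat: 7:20 AM–4:45 PM = 9 h 25 min
Sun: 6:03 AM–4:28 PM = 10 h 25 min
Total worked: 49 h 7 min = 2947 min.
Regular 40 h 0 min = 2400 min at $33.50/h; overtime 9 h 7 min = 547 min at $50.25/h.
Pay = (2400 × $33.50 + 547 × $50.25) ÷ 60 = $1798.11.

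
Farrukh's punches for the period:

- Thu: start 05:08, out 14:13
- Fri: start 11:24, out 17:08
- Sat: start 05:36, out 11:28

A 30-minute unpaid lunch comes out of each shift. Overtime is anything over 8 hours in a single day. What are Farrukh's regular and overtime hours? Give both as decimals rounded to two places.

Regular 18.60 hours, overtime 0.58 hours

Thu: 05:08–14:13 = 9 h 5 min; less 30 min break → 8 h 35 min
Fri: 11:24–17:08 = 5 h 44 min; less 30 min break → 5 h 14 min
Sat: 05:36–11:28 = 5 h 52 min; less 30 min break → 5 h 22 min
Thu reg 8 h 0 min / OT 0 h 35 min; Fri reg 5 h 14 min / OT 0 h 0 min; Sat reg 5 h 22 min / OT 0 h 0 min.
Totals: regular 18 h 36 min, overtime 0 h 35 min.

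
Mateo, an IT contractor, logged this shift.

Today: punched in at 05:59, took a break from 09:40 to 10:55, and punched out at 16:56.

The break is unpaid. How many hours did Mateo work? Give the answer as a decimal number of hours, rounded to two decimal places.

9.70 hours

Today: 05:59–16:56 = 10 h 57 min; less 75 min break → 9 h 42 min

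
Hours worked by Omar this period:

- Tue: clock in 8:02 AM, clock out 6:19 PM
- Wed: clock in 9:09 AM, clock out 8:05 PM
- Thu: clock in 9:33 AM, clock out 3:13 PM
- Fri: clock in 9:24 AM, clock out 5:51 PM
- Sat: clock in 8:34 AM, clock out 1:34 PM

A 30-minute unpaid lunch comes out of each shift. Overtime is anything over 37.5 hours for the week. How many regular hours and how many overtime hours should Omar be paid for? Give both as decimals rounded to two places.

Tue: 8:02 AM–6:19 PM = 10 h 17 min; less 30 min break → 9 h 47 min
Wed: 9:09 AM–8:05 PM = 10 h 56 min; less 30 min break → 10 h 26 min
Thu: 9:33 AM–3:13 PM = 5 h 40 min; less 30 min break → 5 h 10 min
Fri: 9:24 AM–5:51 PM = 8 h 27 min; less 30 min break → 7 h 57 min
Sat: 8:34 AM–1:34 PM = 5 h 0 min; less 30 min break → 4 h 30 min
Total worked: 37 h 50 min = 37.83 h.
Threshold 37.5 h → overtime 0 h 20 min, regular 37 h 30 min.

Regular 37.50 hours, overtime 0.33 hours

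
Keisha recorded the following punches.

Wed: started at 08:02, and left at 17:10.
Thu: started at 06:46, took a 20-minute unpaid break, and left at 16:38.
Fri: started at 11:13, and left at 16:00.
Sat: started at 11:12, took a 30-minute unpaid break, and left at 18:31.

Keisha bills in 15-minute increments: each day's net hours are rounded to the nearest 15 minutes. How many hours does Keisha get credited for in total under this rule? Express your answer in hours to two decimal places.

30.25 hours

Wed: 08:02–17:10 = 9 h 8 min → rounds to 9 h 15 min
Thu: 06:46–16:38 = 9 h 52 min − 20 min = 9 h 32 min → rounds to 9 h 30 min
Fri: 11:13–16:00 = 4 h 47 min → rounds to 4 h 45 min
Sat: 11:12–18:31 = 7 h 19 min − 30 min = 6 h 49 min → rounds to 6 h 45 min
Total credited: 30 h 15 min.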